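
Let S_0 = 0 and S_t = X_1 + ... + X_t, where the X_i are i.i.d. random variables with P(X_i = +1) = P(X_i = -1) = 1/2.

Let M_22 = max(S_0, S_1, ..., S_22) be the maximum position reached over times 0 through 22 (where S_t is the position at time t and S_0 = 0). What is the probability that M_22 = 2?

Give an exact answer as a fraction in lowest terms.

Let M_22 = max(S_0,...,S_22). Use the reflection principle: for j ≥ 1, #{paths with M_22 ≥ j} = #{S_22 ≥ j} + #{S_22 ≥ j+1}.
By reflection, #{M_22 ≥ 2} = #{S_22 ≥ 2} + #{S_22 ≥ 3} = 1744436 + 1097790 = 2842226.
#{M_22 ≥ 3} = #{S_22 ≥ 3} + #{S_22 ≥ 4} = 1097790 + 1097790 = 2195580.
#{M_22 = 2} = 2842226 - 2195580 = 646646.
P(M_22 = 2) = 646646/4194304 = 323323/2097152

Answer: 323323/2097152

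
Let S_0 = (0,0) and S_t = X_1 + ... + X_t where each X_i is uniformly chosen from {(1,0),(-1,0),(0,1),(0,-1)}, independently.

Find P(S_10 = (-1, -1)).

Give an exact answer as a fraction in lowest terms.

Let h be the number of horizontal steps (so 10-h are vertical). To end at (-1,-1) need (h-1)/2 right-steps and ((10-h)-1)/2 up-steps.
Sum over h with 1 ≤ h ≤ 9, h ≡ 1 (mod 2), 10-h ≡ 1 (mod 2):
h=1: C(10,1)·C(1,0)·C(9,4) = 10·1·126 = 1260
h=3: C(10,3)·C(3,1)·C(7,3) = 120·3·35 = 12600
h=5: C(10,5)·C(5,2)·C(5,2) = 252·10·10 = 25200
h=7: C(10,7)·C(7,3)·C(3,1) = 120·35·3 = 12600
h=9: C(10,9)·C(9,4)·C(1,0) = 10·126·1 = 1260
Total favorable: 52920
Total paths: 4^10 = 1048576
P = 52920/1048576 = 6615/131072

Answer: 6615/131072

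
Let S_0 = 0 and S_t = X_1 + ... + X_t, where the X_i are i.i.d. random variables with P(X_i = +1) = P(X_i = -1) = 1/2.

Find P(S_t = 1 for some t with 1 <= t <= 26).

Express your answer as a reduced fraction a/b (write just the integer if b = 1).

Count via complement. Let g(t,s) = #length-t paths at position s with S_1..S_t all ≠ 1.
g(t,s) = g(t-1,s-1) + g(t-1,s+1) for s ≠ 1; g(t,1) = 0.
t=0: g(0,0)=1
t=1: g(1,-1)=1
t=2: g(2,-2)=1 g(2,0)=1
t=3: g(3,-3)=1 g(3,-1)=2
t=4: g(4,-4)=1 g(4,-2)=3 g(4,0)=2
t=5: g(5,-5)=1 g(5,-3)=4 g(5,-1)=5
t=6: g(6,-6)=1 g(6,-4)=5 g(6,-2)=9 g(6,0)=5
t=7: g(7,-7)=1 g(7,-5)=6 g(7,-3)=14 g(7,-1)=14
t=8: g(8,-8)=1 g(8,-6)=7 g(8,-4)=20 g(8,-2)=28 g(8,0)=14
t=9: g(9,-9)=1 g(9,-7)=8 g(9,-5)=27 g(9,-3)=48 g(9,-1)=42
t=10: g(10,-10)=1 g(10,-8)=9 g(10,-6)=35 g(10,-4)=75 g(10,-2)=90 g(10,0)=42
t=11: g(11,-11)=1 g(11,-9)=10 g(11,-7)=44 g(11,-5)=110 g(11,-3)=165 g(11,-1)=132
t=12: g(12,-12)=1 g(12,-10)=11 g(12,-8)=54 g(12,-6)=154 g(12,-4)=275 g(12,-2)=297 g(12,0)=132
t=13: g(13,-13)=1 g(13,-11)=12 g(13,-9)=65 g(13,-7)=208 g(13,-5)=429 g(13,-3)=572 g(13,-1)=429
t=14: g(14,-14)=1 g(14,-12)=13 g(14,-10)=77 g(14,-8)=273 g(14,-6)=637 g(14,-4)=1001 g(14,-2)=1001 g(14,0)=429
t=15: g(15,-15)=1 g(15,-13)=14 g(15,-11)=90 g(15,-9)=350 g(15,-7)=910 g(15,-5)=1638 g(15,-3)=2002 g(15,-1)=1430
t=16: g(16,-16)=1 g(16,-14)=15 g(16,-12)=104 g(16,-10)=440 g(16,-8)=1260 g(16,-6)=2548 g(16,-4)=3640 g(16,-2)=3432 g(16,0)=1430
t=17: g(17,-17)=1 g(17,-15)=16 g(17,-13)=119 g(17,-11)=544 g(17,-9)=1700 g(17,-7)=3808 g(17,-5)=6188 g(17,-3)=7072 g(17,-1)=4862
t=18: g(18,-18)=1 g(18,-16)=17 g(18,-14)=135 g(18,-12)=663 g(18,-10)=2244 g(18,-8)=5508 g(18,-6)=9996 g(18,-4)=13260 g(18,-2)=11934 g(18,0)=4862
t=19: g(19,-19)=1 g(19,-17)=18 g(19,-15)=152 g(19,-13)=798 g(19,-11)=2907 g(19,-9)=7752 g(19,-7)=15504 g(19,-5)=23256 g(19,-3)=25194 g(19,-1)=16796
t=20: g(20,-20)=1 g(20,-18)=19 g(20,-16)=170 g(20,-14)=950 g(20,-12)=3705 g(20,-10)=10659 g(20,-8)=23256 g(20,-6)=38760 g(20,-4)=48450 g(20,-2)=41990 g(20,0)=16796
t=21: g(21,-21)=1 g(21,-19)=20 g(21,-17)=189 g(21,-15)=1120 g(21,-13)=4655 g(21,-11)=14364 g(21,-9)=33915 g(21,-7)=62016 g(21,-5)=87210 g(21,-3)=90440 g(21,-1)=58786
t=22: g(22,-22)=1 g(22,-20)=21 g(22,-18)=209 g(22,-16)=1309 g(22,-14)=5775 g(22,-12)=19019 g(22,-10)=48279 g(22,-8)=95931 g(22,-6)=149226 g(22,-4)=177650 g(22,-2)=149226 g(22,0)=58786
t=23: g(23,-23)=1 g(23,-21)=22 g(23,-19)=230 g(23,-17)=1518 g(23,-15)=7084 g(23,-13)=24794 g(23,-11)=67298 g(23,-9)=144210 g(23,-7)=245157 g(23,-5)=326876 g(23,-3)=326876 g(23,-1)=208012
t=24: g(24,-24)=1 g(24,-22)=23 g(24,-20)=252 g(24,-18)=1748 g(24,-16)=8602 g(24,-14)=31878 g(24,-12)=92092 g(24,-10)=211508 g(24,-8)=389367 g(24,-6)=572033 g(24,-4)=653752 g(24,-2)=534888 g(24,0)=208012
t=25: g(25,-25)=1 g(25,-23)=24 g(25,-21)=275 g(25,-19)=2000 g(25,-17)=10350 g(25,-15)=40480 g(25,-13)=123970 g(25,-11)=303600 g(25,-9)=600875 g(25,-7)=961400 g(25,-5)=1225785 g(25,-3)=1188640 g(25,-1)=742900
t=26: g(26,-26)=1 g(26,-24)=25 g(26,-22)=299 g(26,-20)=2275 g(26,-18)=12350 g(26,-16)=50830 g(26,-14)=164450 g(26,-12)=427570 g(26,-10)=904475 g(26,-8)=1562275 g(26,-6)=2187185 g(26,-4)=2414425 g(26,-2)=1931540 g(26,0)=742900
Paths never hitting 1: Σ_s g(26,s) = 10400600
Paths hitting 1: 2^26 - 10400600 = 56708264
P = 56708264/67108864 = 7088533/8388608

Answer: 7088533/8388608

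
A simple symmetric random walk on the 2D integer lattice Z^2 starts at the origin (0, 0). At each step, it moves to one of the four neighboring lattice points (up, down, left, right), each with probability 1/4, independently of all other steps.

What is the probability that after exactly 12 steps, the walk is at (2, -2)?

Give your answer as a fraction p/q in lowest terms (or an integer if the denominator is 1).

Let h be the number of horizontal steps (so 12-h are vertical). To end at (2,-2) need (h+2)/2 right-steps and ((12-h)-2)/2 up-steps.
Sum over h with 2 ≤ h ≤ 10, h ≡ 0 (mod 2), 12-h ≡ 0 (mod 2):
h=2: C(12,2)·C(2,2)·C(10,4) = 66·1·210 = 13860
h=4: C(12,4)·C(4,3)·C(8,3) = 495·4·56 = 110880
h=6: C(12,6)·C(6,4)·C(6,2) = 924·15·15 = 207900
h=8: C(12,8)·C(8,5)·C(4,1) = 495·56·4 = 110880
h=10: C(12,10)·C(10,6)·C(2,0) = 66·210·1 = 13860
Total favorable: 457380
Total paths: 4^12 = 16777216
P = 457380/16777216 = 114345/4194304

Answer: 114345/4194304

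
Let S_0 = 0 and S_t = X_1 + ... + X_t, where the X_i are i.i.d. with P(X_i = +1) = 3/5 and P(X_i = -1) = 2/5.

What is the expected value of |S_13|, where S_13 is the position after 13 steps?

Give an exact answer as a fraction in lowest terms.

Answer: 882255673/244140625

Derivation:
S_13 takes values m ≡ 1 (mod 2) with |m| ≤ 13; P(S_13=m) = C(13,(13+m)/2) · (3/5)^((13+m)/2) · (2/5)^((13-m)/2).
Distribution: P(S=-13)=8192/1220703125, P(S=-11)=159744/1220703125, P(S=-9)=1437696/1220703125, P(S=-7)=7907328/1220703125, P(S=-5)=5930496/244140625, P(S=-3)=80061696/1220703125, P(S=-1)=160123392/1220703125, P(S=1)=240185088/1220703125, P(S=3)=270208224/1220703125, P(S=5)=45034704/244140625, P(S=7)=135104112/1220703125, P(S=9)=55269864/1220703125, P(S=11)=13817466/1220703125, P(S=13)=1594323/1220703125
E[|S_13|] = Σ_m |m|·P(S_13=m) = 882255673/244140625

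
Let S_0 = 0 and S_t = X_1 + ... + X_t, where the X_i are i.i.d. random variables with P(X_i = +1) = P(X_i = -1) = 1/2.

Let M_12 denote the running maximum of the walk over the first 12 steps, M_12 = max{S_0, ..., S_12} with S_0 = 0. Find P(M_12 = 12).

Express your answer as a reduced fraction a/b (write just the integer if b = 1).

Answer: 1/4096

Derivation:
Let M_12 = max(S_0,...,S_12). Use the reflection principle: for j ≥ 1, #{paths with M_12 ≥ j} = #{S_12 ≥ j} + #{S_12 ≥ j+1}.
By reflection, #{M_12 ≥ 12} = #{S_12 ≥ 12} + #{S_12 ≥ 13} = 1 + 0 = 1.
#{M_12 ≥ 13} = #{S_12 ≥ 13} + #{S_12 ≥ 14} = 0 + 0 = 0.
#{M_12 = 12} = 1 - 0 = 1.
P(M_12 = 12) = 1/4096 = 1/4096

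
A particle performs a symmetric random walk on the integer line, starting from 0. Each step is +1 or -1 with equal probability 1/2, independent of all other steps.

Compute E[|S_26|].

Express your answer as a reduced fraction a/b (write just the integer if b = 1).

S_26 takes values m ≡ 0 (mod 2) with |m| ≤ 26; P(S_26=m) = C(26,(26+m)/2)/2^26.
Total paths: 2^26 = 67108864
Distribution: P(S=-26)=1/67108864, P(S=-24)=26/67108864, P(S=-22)=325/67108864, P(S=-20)=2600/67108864, P(S=-18)=14950/67108864, P(S=-16)=65780/67108864, P(S=-14)=230230/67108864, P(S=-12)=657800/67108864, P(S=-10)=1562275/67108864, P(S=-8)=3124550/67108864, P(S=-6)=5311735/67108864, P(S=-4)=7726160/67108864, P(S=-2)=9657700/67108864, P(S=0)=10400600/67108864, P(S=2)=9657700/67108864, P(S=4)=7726160/67108864, P(S=6)=5311735/67108864, P(S=8)=3124550/67108864, P(S=10)=1562275/67108864, P(S=12)=657800/67108864, P(S=14)=230230/67108864, P(S=16)=65780/67108864, P(S=18)=14950/67108864, P(S=20)=2600/67108864, P(S=22)=325/67108864, P(S=24)=26/67108864, P(S=26)=1/67108864
E[|S_26|] = Σ_m |m|·P(S_26=m) = 270415600/67108864 = 16900975/4194304

Answer: 16900975/4194304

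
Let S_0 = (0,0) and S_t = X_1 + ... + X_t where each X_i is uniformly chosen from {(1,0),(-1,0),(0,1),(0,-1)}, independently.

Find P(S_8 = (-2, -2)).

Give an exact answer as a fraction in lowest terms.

Answer: 245/8192

Derivation:
Let h be the number of horizontal steps (so 8-h are vertical). To end at (-2,-2) need (h-2)/2 right-steps and ((8-h)-2)/2 up-steps.
Sum over h with 2 ≤ h ≤ 6, h ≡ 0 (mod 2), 8-h ≡ 0 (mod 2):
h=2: C(8,2)·C(2,0)·C(6,2) = 28·1·15 = 420
h=4: C(8,4)·C(4,1)·C(4,1) = 70·4·4 = 1120
h=6: C(8,6)·C(6,2)·C(2,0) = 28·15·1 = 420
Total favorable: 1960
Total paths: 4^8 = 65536
P = 1960/65536 = 245/8192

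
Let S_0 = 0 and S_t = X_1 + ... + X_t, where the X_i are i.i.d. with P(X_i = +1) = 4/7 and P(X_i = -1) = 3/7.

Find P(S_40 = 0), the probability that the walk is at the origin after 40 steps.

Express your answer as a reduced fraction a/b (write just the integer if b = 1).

To be at 0 after 40 steps: need exactly 20 steps of +1 and 20 of -1.
Number of such sequences: C(40,20) = 137846528820
Each has probability (4/7)^20 · (3/7)^20 = 3833759992447475122176/6366805760909027985741435139224001
P = 137846528820 · 3833759992447475122176/6366805760909027985741435139224001 = 75495786755410551680752429301760/909543680129861140820205019889143

Answer: 75495786755410551680752429301760/909543680129861140820205019889143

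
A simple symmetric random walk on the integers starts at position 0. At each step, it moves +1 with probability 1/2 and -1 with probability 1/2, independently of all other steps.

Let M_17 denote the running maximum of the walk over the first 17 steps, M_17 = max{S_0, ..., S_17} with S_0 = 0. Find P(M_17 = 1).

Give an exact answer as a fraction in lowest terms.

Let M_17 = max(S_0,...,S_17). Use the reflection principle: for j ≥ 1, #{paths with M_17 ≥ j} = #{S_17 ≥ j} + #{S_17 ≥ j+1}.
By reflection, #{M_17 ≥ 1} = #{S_17 ≥ 1} + #{S_17 ≥ 2} = 65536 + 41226 = 106762.
#{M_17 ≥ 2} = #{S_17 ≥ 2} + #{S_17 ≥ 3} = 41226 + 41226 = 82452.
#{M_17 = 1} = 106762 - 82452 = 24310.
P(M_17 = 1) = 24310/131072 = 12155/65536

Answer: 12155/65536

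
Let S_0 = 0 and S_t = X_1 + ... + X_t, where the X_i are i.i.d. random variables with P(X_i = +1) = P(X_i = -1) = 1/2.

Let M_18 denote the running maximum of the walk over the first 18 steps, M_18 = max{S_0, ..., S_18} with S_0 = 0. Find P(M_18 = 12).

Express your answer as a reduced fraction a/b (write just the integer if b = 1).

Let M_18 = max(S_0,...,S_18). Use the reflection principle: for j ≥ 1, #{paths with M_18 ≥ j} = #{S_18 ≥ j} + #{S_18 ≥ j+1}.
By reflection, #{M_18 ≥ 12} = #{S_18 ≥ 12} + #{S_18 ≥ 13} = 988 + 172 = 1160.
#{M_18 ≥ 13} = #{S_18 ≥ 13} + #{S_18 ≥ 14} = 172 + 172 = 344.
#{M_18 = 12} = 1160 - 344 = 816.
P(M_18 = 12) = 816/262144 = 51/16384

Answer: 51/16384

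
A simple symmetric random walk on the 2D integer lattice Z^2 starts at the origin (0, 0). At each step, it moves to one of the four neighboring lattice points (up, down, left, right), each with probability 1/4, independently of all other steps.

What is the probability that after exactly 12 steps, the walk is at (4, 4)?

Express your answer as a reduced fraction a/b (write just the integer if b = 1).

Let h be the number of horizontal steps (so 12-h are vertical). To end at (4,4) need (h+4)/2 right-steps and ((12-h)+4)/2 up-steps.
Sum over h with 4 ≤ h ≤ 8, h ≡ 0 (mod 2), 12-h ≡ 0 (mod 2):
h=4: C(12,4)·C(4,4)·C(8,6) = 495·1·28 = 13860
h=6: C(12,6)·C(6,5)·C(6,5) = 924·6·6 = 33264
h=8: C(12,8)·C(8,6)·C(4,4) = 495·28·1 = 13860
Total favorable: 60984
Total paths: 4^12 = 16777216
P = 60984/16777216 = 7623/2097152

Answer: 7623/2097152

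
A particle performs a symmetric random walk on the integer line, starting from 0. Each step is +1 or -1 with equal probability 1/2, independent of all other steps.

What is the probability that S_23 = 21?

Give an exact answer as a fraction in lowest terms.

Answer: 23/8388608

Derivation:
To reach position 21 after 23 steps: need 22 steps of +1 and 1 of -1.
Favorable paths: C(23,22) = 23
Total paths: 2^23 = 8388608
P = 23/8388608 = 23/8388608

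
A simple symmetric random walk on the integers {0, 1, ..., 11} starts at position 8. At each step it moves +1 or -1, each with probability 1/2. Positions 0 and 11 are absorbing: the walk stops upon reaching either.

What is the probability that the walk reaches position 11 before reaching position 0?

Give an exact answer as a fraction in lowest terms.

Answer: 8/11

Derivation:
Symmetric walk (p = 1/2): the harmonic-function argument gives P(hit 11 before 0 | start at 8) = a/N.
P = 8/11 = 8/11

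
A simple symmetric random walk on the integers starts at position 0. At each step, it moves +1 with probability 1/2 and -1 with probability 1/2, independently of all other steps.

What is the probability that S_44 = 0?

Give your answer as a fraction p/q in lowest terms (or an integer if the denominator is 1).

Answer: 263012370465/2199023255552

Derivation:
To return to 0 after 44 steps: need exactly 22 steps of +1 and 22 of -1.
Favorable paths: C(44,22) = 2104098963720
Total paths: 2^44 = 17592186044416
P = 2104098963720/17592186044416 = 263012370465/2199023255552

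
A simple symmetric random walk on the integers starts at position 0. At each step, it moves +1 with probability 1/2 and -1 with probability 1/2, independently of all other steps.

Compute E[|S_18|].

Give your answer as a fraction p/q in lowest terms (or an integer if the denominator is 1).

Answer: 109395/32768

Derivation:
S_18 takes values m ≡ 0 (mod 2) with |m| ≤ 18; P(S_18=m) = C(18,(18+m)/2)/2^18.
Total paths: 2^18 = 262144
Distribution: P(S=-18)=1/262144, P(S=-16)=18/262144, P(S=-14)=153/262144, P(S=-12)=816/262144, P(S=-10)=3060/262144, P(S=-8)=8568/262144, P(S=-6)=18564/262144, P(S=-4)=31824/262144, P(S=-2)=43758/262144, P(S=0)=48620/262144, P(S=2)=43758/262144, P(S=4)=31824/262144, P(S=6)=18564/262144, P(S=8)=8568/262144, P(S=10)=3060/262144, P(S=12)=816/262144, P(S=14)=153/262144, P(S=16)=18/262144, P(S=18)=1/262144
E[|S_18|] = Σ_m |m|·P(S_18=m) = 875160/262144 = 109395/32768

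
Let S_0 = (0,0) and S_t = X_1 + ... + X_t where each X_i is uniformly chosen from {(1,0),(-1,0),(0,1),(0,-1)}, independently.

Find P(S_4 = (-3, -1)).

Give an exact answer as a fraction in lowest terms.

Answer: 1/64

Derivation:
Let h be the number of horizontal steps (so 4-h are vertical). To end at (-3,-1) need (h-3)/2 right-steps and ((4-h)-1)/2 up-steps.
Sum over h with 3 ≤ h ≤ 3, h ≡ 1 (mod 2), 4-h ≡ 1 (mod 2):
h=3: C(4,3)·C(3,0)·C(1,0) = 4·1·1 = 4
Total favorable: 4
Total paths: 4^4 = 256
P = 4/256 = 1/64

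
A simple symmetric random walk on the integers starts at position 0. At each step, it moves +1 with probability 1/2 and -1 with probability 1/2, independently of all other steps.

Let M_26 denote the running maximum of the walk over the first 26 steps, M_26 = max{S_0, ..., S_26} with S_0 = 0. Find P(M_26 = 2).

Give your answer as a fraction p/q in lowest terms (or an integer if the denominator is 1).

Answer: 2414425/16777216

Derivation:
Let M_26 = max(S_0,...,S_26). Use the reflection principle: for j ≥ 1, #{paths with M_26 ≥ j} = #{S_26 ≥ j} + #{S_26 ≥ j+1}.
By reflection, #{M_26 ≥ 2} = #{S_26 ≥ 2} + #{S_26 ≥ 3} = 28354132 + 18696432 = 47050564.
#{M_26 ≥ 3} = #{S_26 ≥ 3} + #{S_26 ≥ 4} = 18696432 + 18696432 = 37392864.
#{M_26 = 2} = 47050564 - 37392864 = 9657700.
P(M_26 = 2) = 9657700/67108864 = 2414425/16777216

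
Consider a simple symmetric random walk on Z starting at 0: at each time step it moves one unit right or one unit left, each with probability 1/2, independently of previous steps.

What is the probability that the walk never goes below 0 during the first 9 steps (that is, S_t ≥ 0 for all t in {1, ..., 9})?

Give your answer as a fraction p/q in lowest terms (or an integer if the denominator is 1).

Let f(t,s) = #length-t paths at position s with S_1..S_t all ≥ 0.
f(t,s) = f(t-1,s-1) + f(t-1,s+1) for s ≥ 0; f(t,s) = 0 for s < 0.
t=0: f(0,0)=1
t=1: f(1,1)=1
t=2: f(2,0)=1 f(2,2)=1
t=3: f(3,1)=2 f(3,3)=1
t=4: f(4,0)=2 f(4,2)=3 f(4,4)=1
t=5: f(5,1)=5 f(5,3)=4 f(5,5)=1
t=6: f(6,0)=5 f(6,2)=9 f(6,4)=5 f(6,6)=1
t=7: f(7,1)=14 f(7,3)=14 f(7,5)=6 f(7,7)=1
t=8: f(8,0)=14 f(8,2)=28 f(8,4)=20 f(8,6)=7 f(8,8)=1
t=9: f(9,1)=42 f(9,3)=48 f(9,5)=27 f(9,7)=8 f(9,9)=1
Σ_s f(9,s) = 126
P = 126/512 = 63/256

Answer: 63/256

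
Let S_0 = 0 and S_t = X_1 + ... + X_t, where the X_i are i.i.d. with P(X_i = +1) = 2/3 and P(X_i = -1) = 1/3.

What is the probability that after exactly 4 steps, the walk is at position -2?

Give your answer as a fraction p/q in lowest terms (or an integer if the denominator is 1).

Answer: 8/81

Derivation:
To reach position -2 after 4 steps: need 1 step of +1 and 3 steps of -1.
Number of such sequences: C(4,1) = 4
Each has probability (2/3)^1 · (1/3)^3 = 2/81
P = 4 · 2/81 = 8/81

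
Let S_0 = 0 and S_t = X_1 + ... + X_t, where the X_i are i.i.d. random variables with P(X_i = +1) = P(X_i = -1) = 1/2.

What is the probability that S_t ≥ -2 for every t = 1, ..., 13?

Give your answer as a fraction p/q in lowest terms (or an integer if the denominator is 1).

Answer: 4719/8192

Derivation:
Let f(t,s) = #length-t paths at position s with S_1..S_t all ≥ -2.
f(t,s) = f(t-1,s-1) + f(t-1,s+1) for s ≥ -2; f(t,s) = 0 for s < -2.
t=0: f(0,0)=1
t=1: f(1,-1)=1 f(1,1)=1
t=2: f(2,-2)=1 f(2,0)=2 f(2,2)=1
t=3: f(3,-1)=3 f(3,1)=3 f(3,3)=1
t=4: f(4,-2)=3 f(4,0)=6 f(4,2)=4 f(4,4)=1
t=5: f(5,-1)=9 f(5,1)=10 f(5,3)=5 f(5,5)=1
t=6: f(6,-2)=9 f(6,0)=19 f(6,2)=15 f(6,4)=6 f(6,6)=1
t=7: f(7,-1)=28 f(7,1)=34 f(7,3)=21 f(7,5)=7 f(7,7)=1
t=8: f(8,-2)=28 f(8,0)=62 f(8,2)=55 f(8,4)=28 f(8,6)=8 f(8,8)=1
t=9: f(9,-1)=90 f(9,1)=117 f(9,3)=83 f(9,5)=36 f(9,7)=9 f(9,9)=1
t=10: f(10,-2)=90 f(10,0)=207 f(10,2)=200 f(10,4)=119 f(10,6)=45 f(10,8)=10 f(10,10)=1
t=11: f(11,-1)=297 f(11,1)=407 f(11,3)=319 f(11,5)=164 f(11,7)=55 f(11,9)=11 f(11,11)=1
t=12: f(12,-2)=297 f(12,0)=704 f(12,2)=726 f(12,4)=483 f(12,6)=219 f(12,8)=66 f(12,10)=12 f(12,12)=1
t=13: f(13,-1)=1001 f(13,1)=1430 f(13,3)=1209 f(13,5)=702 f(13,7)=285 f(13,9)=78 f(13,11)=13 f(13,13)=1
Σ_s f(13,s) = 4719
P = 4719/8192 = 4719/8192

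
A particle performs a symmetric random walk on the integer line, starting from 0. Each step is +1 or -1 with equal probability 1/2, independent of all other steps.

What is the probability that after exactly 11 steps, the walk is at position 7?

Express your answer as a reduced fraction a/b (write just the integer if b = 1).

To reach position 7 after 11 steps: need 9 steps of +1 and 2 of -1.
Favorable paths: C(11,9) = 55
Total paths: 2^11 = 2048
P = 55/2048 = 55/2048

Answer: 55/2048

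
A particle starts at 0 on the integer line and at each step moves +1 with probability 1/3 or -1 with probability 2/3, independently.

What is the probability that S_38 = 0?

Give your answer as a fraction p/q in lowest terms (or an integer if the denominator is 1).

Answer: 6177032555724800/450283905890997363

Derivation:
To be at 0 after 38 steps: need exactly 19 steps of +1 and 19 of -1.
Number of such sequences: C(38,19) = 35345263800
Each has probability (1/3)^19 · (2/3)^19 = 524288/1350851717672992089
P = 35345263800 · 524288/1350851717672992089 = 6177032555724800/450283905890997363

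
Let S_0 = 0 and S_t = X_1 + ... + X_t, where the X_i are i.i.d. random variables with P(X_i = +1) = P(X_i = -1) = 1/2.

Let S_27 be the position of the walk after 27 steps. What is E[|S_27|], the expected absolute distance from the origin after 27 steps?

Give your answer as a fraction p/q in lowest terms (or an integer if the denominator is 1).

Answer: 35102025/8388608

Derivation:
S_27 takes values m ≡ 1 (mod 2) with |m| ≤ 27; P(S_27=m) = C(27,(27+m)/2)/2^27.
Total paths: 2^27 = 134217728
Distribution: P(S=-27)=1/134217728, P(S=-25)=27/134217728, P(S=-23)=351/134217728, P(S=-21)=2925/134217728, P(S=-19)=17550/134217728, P(S=-17)=80730/134217728, P(S=-15)=296010/134217728, P(S=-13)=888030/134217728, P(S=-11)=2220075/134217728, P(S=-9)=4686825/134217728, P(S=-7)=8436285/134217728, P(S=-5)=13037895/134217728, P(S=-3)=17383860/134217728, P(S=-1)=20058300/134217728, P(S=1)=20058300/134217728, P(S=3)=17383860/134217728, P(S=5)=13037895/134217728, P(S=7)=8436285/134217728, P(S=9)=4686825/134217728, P(S=11)=2220075/134217728, P(S=13)=888030/134217728, P(S=15)=296010/134217728, P(S=17)=80730/134217728, P(S=19)=17550/134217728, P(S=21)=2925/134217728, P(S=23)=351/134217728, P(S=25)=27/134217728, P(S=27)=1/134217728
E[|S_27|] = Σ_m |m|·P(S_27=m) = 561632400/134217728 = 35102025/8388608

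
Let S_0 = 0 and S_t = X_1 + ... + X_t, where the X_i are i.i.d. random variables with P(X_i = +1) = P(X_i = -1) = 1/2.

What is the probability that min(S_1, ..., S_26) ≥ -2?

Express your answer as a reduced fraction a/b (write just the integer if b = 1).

Let f(t,s) = #length-t paths at position s with S_1..S_t all ≥ -2.
f(t,s) = f(t-1,s-1) + f(t-1,s+1) for s ≥ -2; f(t,s) = 0 for s < -2.
t=0: f(0,0)=1
t=1: f(1,-1)=1 f(1,1)=1
t=2: f(2,-2)=1 f(2,0)=2 f(2,2)=1
t=3: f(3,-1)=3 f(3,1)=3 f(3,3)=1
t=4: f(4,-2)=3 f(4,0)=6 f(4,2)=4 f(4,4)=1
t=5: f(5,-1)=9 f(5,1)=10 f(5,3)=5 f(5,5)=1
t=6: f(6,-2)=9 f(6,0)=19 f(6,2)=15 f(6,4)=6 f(6,6)=1
t=7: f(7,-1)=28 f(7,1)=34 f(7,3)=21 f(7,5)=7 f(7,7)=1
t=8: f(8,-2)=28 f(8,0)=62 f(8,2)=55 f(8,4)=28 f(8,6)=8 f(8,8)=1
t=9: f(9,-1)=90 f(9,1)=117 f(9,3)=83 f(9,5)=36 f(9,7)=9 f(9,9)=1
t=10: f(10,-2)=90 f(10,0)=207 f(10,2)=200 f(10,4)=119 f(10,6)=45 f(10,8)=10 f(10,10)=1
t=11: f(11,-1)=297 f(11,1)=407 f(11,3)=319 f(11,5)=164 f(11,7)=55 f(11,9)=11 f(11,11)=1
t=12: f(12,-2)=297 f(12,0)=704 f(12,2)=726 f(12,4)=483 f(12,6)=219 f(12,8)=66 f(12,10)=12 f(12,12)=1
t=13: f(13,-1)=1001 f(13,1)=1430 f(13,3)=1209 f(13,5)=702 f(13,7)=285 f(13,9)=78 f(13,11)=13 f(13,13)=1
t=14: f(14,-2)=1001 f(14,0)=2431 f(14,2)=2639 f(14,4)=1911 f(14,6)=987 f(14,8)=363 f(14,10)=91 f(14,12)=14 f(14,14)=1
t=15: f(15,-1)=3432 f(15,1)=5070 f(15,3)=4550 f(15,5)=2898 f(15,7)=1350 f(15,9)=454 f(15,11)=105 f(15,13)=15 f(15,15)=1
t=16: f(16,-2)=3432 f(16,0)=8502 f(16,2)=9620 f(16,4)=7448 f(16,6)=4248 f(16,8)=1804 f(16,10)=559 f(16,12)=120 f(16,14)=16 f(16,16)=1
t=17: f(17,-1)=11934 f(17,1)=18122 f(17,3)=17068 f(17,5)=11696 f(17,7)=6052 f(17,9)=2363 f(17,11)=679 f(17,13)=136 f(17,15)=17 f(17,17)=1
t=18: f(18,-2)=11934 f(18,0)=30056 f(18,2)=35190 f(18,4)=28764 f(18,6)=17748 f(18,8)=8415 f(18,10)=3042 f(18,12)=815 f(18,14)=153 f(18,16)=18 f(18,18)=1
t=19: f(19,-1)=41990 f(19,1)=65246 f(19,3)=63954 f(19,5)=46512 f(19,7)=26163 f(19,9)=11457 f(19,11)=3857 f(19,13)=968 f(19,15)=171 f(19,17)=19 f(19,19)=1
t=20: f(20,-2)=41990 f(20,0)=107236 f(20,2)=129200 f(20,4)=110466 f(20,6)=72675 f(20,8)=37620 f(20,10)=15314 f(20,12)=4825 f(20,14)=1139 f(20,16)=190 f(20,18)=20 f(20,20)=1
t=21: f(21,-1)=149226 f(21,1)=236436 f(21,3)=239666 f(21,5)=183141 f(21,7)=110295 f(21,9)=52934 f(21,11)=20139 f(21,13)=5964 f(21,15)=1329 f(21,17)=210 f(21,19)=21 f(21,21)=1
t=22: f(22,-2)=149226 f(22,0)=385662 f(22,2)=476102 f(22,4)=422807 f(22,6)=293436 f(22,8)=163229 f(22,10)=73073 f(22,12)=26103 f(22,14)=7293 f(22,16)=1539 f(22,18)=231 f(22,20)=22 f(22,22)=1
t=23: f(23,-1)=534888 f(23,1)=861764 f(23,3)=898909 f(23,5)=716243 f(23,7)=456665 f(23,9)=236302 f(23,11)=99176 f(23,13)=33396 f(23,15)=8832 f(23,17)=1770 f(23,19)=253 f(23,21)=23 f(23,23)=1
t=24: f(24,-2)=534888 f(24,0)=1396652 f(24,2)=1760673 f(24,4)=1615152 f(24,6)=1172908 f(24,8)=692967 f(24,10)=335478 f(24,12)=132572 f(24,14)=42228 f(24,16)=10602 f(24,18)=2023 f(24,20)=276 f(24,22)=24 f(24,24)=1
t=25: f(25,-1)=1931540 f(25,1)=3157325 f(25,3)=3375825 f(25,5)=2788060 f(25,7)=1865875 f(25,9)=1028445 f(25,11)=468050 f(25,13)=174800 f(25,15)=52830 f(25,17)=12625 f(25,19)=2299 f(25,21)=300 f(25,23)=25 f(25,25)=1
t=26: f(26,-2)=1931540 f(26,0)=5088865 f(26,2)=6533150 f(26,4)=6163885 f(26,6)=4653935 f(26,8)=2894320 f(26,10)=1496495 f(26,12)=642850 f(26,14)=227630 f(26,16)=65455 f(26,18)=14924 f(26,20)=2599 f(26,22)=325 f(26,24)=26 f(26,26)=1
Σ_s f(26,s) = 29716000
P = 29716000/67108864 = 928625/2097152

Answer: 928625/2097152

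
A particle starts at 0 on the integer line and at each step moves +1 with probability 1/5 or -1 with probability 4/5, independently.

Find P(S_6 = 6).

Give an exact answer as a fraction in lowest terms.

To reach position 6 after 6 steps: need 6 steps of +1 and 0 steps of -1.
Number of such sequences: C(6,6) = 1
Each has probability (1/5)^6 · (4/5)^0 = 1/15625
P = 1 · 1/15625 = 1/15625

Answer: 1/15625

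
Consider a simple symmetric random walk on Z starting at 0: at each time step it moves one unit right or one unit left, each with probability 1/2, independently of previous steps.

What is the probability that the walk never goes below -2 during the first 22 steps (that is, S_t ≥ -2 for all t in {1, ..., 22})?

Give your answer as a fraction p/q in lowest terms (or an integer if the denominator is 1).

Answer: 499681/1048576

Derivation:
Let f(t,s) = #length-t paths at position s with S_1..S_t all ≥ -2.
f(t,s) = f(t-1,s-1) + f(t-1,s+1) for s ≥ -2; f(t,s) = 0 for s < -2.
t=0: f(0,0)=1
t=1: f(1,-1)=1 f(1,1)=1
t=2: f(2,-2)=1 f(2,0)=2 f(2,2)=1
t=3: f(3,-1)=3 f(3,1)=3 f(3,3)=1
t=4: f(4,-2)=3 f(4,0)=6 f(4,2)=4 f(4,4)=1
t=5: f(5,-1)=9 f(5,1)=10 f(5,3)=5 f(5,5)=1
t=6: f(6,-2)=9 f(6,0)=19 f(6,2)=15 f(6,4)=6 f(6,6)=1
t=7: f(7,-1)=28 f(7,1)=34 f(7,3)=21 f(7,5)=7 f(7,7)=1
t=8: f(8,-2)=28 f(8,0)=62 f(8,2)=55 f(8,4)=28 f(8,6)=8 f(8,8)=1
t=9: f(9,-1)=90 f(9,1)=117 f(9,3)=83 f(9,5)=36 f(9,7)=9 f(9,9)=1
t=10: f(10,-2)=90 f(10,0)=207 f(10,2)=200 f(10,4)=119 f(10,6)=45 f(10,8)=10 f(10,10)=1
t=11: f(11,-1)=297 f(11,1)=407 f(11,3)=319 f(11,5)=164 f(11,7)=55 f(11,9)=11 f(11,11)=1
t=12: f(12,-2)=297 f(12,0)=704 f(12,2)=726 f(12,4)=483 f(12,6)=219 f(12,8)=66 f(12,10)=12 f(12,12)=1
t=13: f(13,-1)=1001 f(13,1)=1430 f(13,3)=1209 f(13,5)=702 f(13,7)=285 f(13,9)=78 f(13,11)=13 f(13,13)=1
t=14: f(14,-2)=1001 f(14,0)=2431 f(14,2)=2639 f(14,4)=1911 f(14,6)=987 f(14,8)=363 f(14,10)=91 f(14,12)=14 f(14,14)=1
t=15: f(15,-1)=3432 f(15,1)=5070 f(15,3)=4550 f(15,5)=2898 f(15,7)=1350 f(15,9)=454 f(15,11)=105 f(15,13)=15 f(15,15)=1
t=16: f(16,-2)=3432 f(16,0)=8502 f(16,2)=9620 f(16,4)=7448 f(16,6)=4248 f(16,8)=1804 f(16,10)=559 f(16,12)=120 f(16,14)=16 f(16,16)=1
t=17: f(17,-1)=11934 f(17,1)=18122 f(17,3)=17068 f(17,5)=11696 f(17,7)=6052 f(17,9)=2363 f(17,11)=679 f(17,13)=136 f(17,15)=17 f(17,17)=1
t=18: f(18,-2)=11934 f(18,0)=30056 f(18,2)=35190 f(18,4)=28764 f(18,6)=17748 f(18,8)=8415 f(18,10)=3042 f(18,12)=815 f(18,14)=153 f(18,16)=18 f(18,18)=1
t=19: f(19,-1)=41990 f(19,1)=65246 f(19,3)=63954 f(19,5)=46512 f(19,7)=26163 f(19,9)=11457 f(19,11)=3857 f(19,13)=968 f(19,15)=171 f(19,17)=19 f(19,19)=1
t=20: f(20,-2)=41990 f(20,0)=107236 f(20,2)=129200 f(20,4)=110466 f(20,6)=72675 f(20,8)=37620 f(20,10)=15314 f(20,12)=4825 f(20,14)=1139 f(20,16)=190 f(20,18)=20 f(20,20)=1
t=21: f(21,-1)=149226 f(21,1)=236436 f(21,3)=239666 f(21,5)=183141 f(21,7)=110295 f(21,9)=52934 f(21,11)=20139 f(21,13)=5964 f(21,15)=1329 f(21,17)=210 f(21,19)=21 f(21,21)=1
t=22: f(22,-2)=149226 f(22,0)=385662 f(22,2)=476102 f(22,4)=422807 f(22,6)=293436 f(22,8)=163229 f(22,10)=73073 f(22,12)=26103 f(22,14)=7293 f(22,16)=1539 f(22,18)=231 f(22,20)=22 f(22,22)=1
Σ_s f(22,s) = 1998724
P = 1998724/4194304 = 499681/1048576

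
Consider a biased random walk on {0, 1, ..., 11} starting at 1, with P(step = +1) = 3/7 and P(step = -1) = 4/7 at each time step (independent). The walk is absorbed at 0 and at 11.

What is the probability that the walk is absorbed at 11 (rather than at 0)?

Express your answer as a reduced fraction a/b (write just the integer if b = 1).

Answer: 59049/4017157

Derivation:
Biased walk: p = 3/7, q = 4/7, r = q/p = 4/3
Gambler's ruin: P(hit 11 before 0 | start at 1) = (1 - r^a)/(1 - r^N)
r^1 = 4/3; r^11 = 4194304/177147
P = (1 - 4/3) / (1 - 4194304/177147) = -1/3 / -4017157/177147 = 59049/4017157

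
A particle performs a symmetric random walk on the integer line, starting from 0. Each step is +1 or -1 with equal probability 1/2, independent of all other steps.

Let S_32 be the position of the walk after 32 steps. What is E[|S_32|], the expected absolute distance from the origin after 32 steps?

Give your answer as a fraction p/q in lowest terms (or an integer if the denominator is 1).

S_32 takes values m ≡ 0 (mod 2) with |m| ≤ 32; P(S_32=m) = C(32,(32+m)/2)/2^32.
Total paths: 2^32 = 4294967296
Distribution: P(S=-32)=1/4294967296, P(S=-30)=32/4294967296, P(S=-28)=496/4294967296, P(S=-26)=4960/4294967296, P(S=-24)=35960/4294967296, P(S=-22)=201376/4294967296, P(S=-20)=906192/4294967296, P(S=-18)=3365856/4294967296, P(S=-16)=10518300/4294967296, P(S=-14)=28048800/4294967296, P(S=-12)=64512240/4294967296, P(S=-10)=129024480/4294967296, P(S=-8)=225792840/4294967296, P(S=-6)=347373600/4294967296, P(S=-4)=471435600/4294967296, P(S=-2)=565722720/4294967296, P(S=0)=601080390/4294967296, P(S=2)=565722720/4294967296, P(S=4)=471435600/4294967296, P(S=6)=347373600/4294967296, P(S=8)=225792840/4294967296, P(S=10)=129024480/4294967296, P(S=12)=64512240/4294967296, P(S=14)=28048800/4294967296, P(S=16)=10518300/4294967296, P(S=18)=3365856/4294967296, P(S=20)=906192/4294967296, P(S=22)=201376/4294967296, P(S=24)=35960/4294967296, P(S=26)=4960/4294967296, P(S=28)=496/4294967296, P(S=30)=32/4294967296, P(S=32)=1/4294967296
E[|S_32|] = Σ_m |m|·P(S_32=m) = 19234572480/4294967296 = 300540195/67108864

Answer: 300540195/67108864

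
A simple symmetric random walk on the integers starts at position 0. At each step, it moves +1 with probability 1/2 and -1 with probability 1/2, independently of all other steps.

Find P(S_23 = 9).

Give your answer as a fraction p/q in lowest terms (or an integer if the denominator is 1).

Answer: 245157/8388608

Derivation:
To reach position 9 after 23 steps: need 16 steps of +1 and 7 of -1.
Favorable paths: C(23,16) = 245157
Total paths: 2^23 = 8388608
P = 245157/8388608 = 245157/8388608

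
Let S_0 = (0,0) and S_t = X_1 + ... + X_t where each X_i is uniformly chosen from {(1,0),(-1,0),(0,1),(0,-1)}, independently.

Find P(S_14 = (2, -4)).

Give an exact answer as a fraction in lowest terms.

Let h be the number of horizontal steps (so 14-h are vertical). To end at (2,-4) need (h+2)/2 right-steps and ((14-h)-4)/2 up-steps.
Sum over h with 2 ≤ h ≤ 10, h ≡ 0 (mod 2), 14-h ≡ 0 (mod 2):
h=2: C(14,2)·C(2,2)·C(12,4) = 91·1·495 = 45045
h=4: C(14,4)·C(4,3)·C(10,3) = 1001·4·120 = 480480
h=6: C(14,6)·C(6,4)·C(8,2) = 3003·15·28 = 1261260
h=8: C(14,8)·C(8,5)·C(6,1) = 3003·56·6 = 1009008
h=10: C(14,10)·C(10,6)·C(4,0) = 1001·210·1 = 210210
Total favorable: 3006003
Total paths: 4^14 = 268435456
P = 3006003/268435456 = 3006003/268435456

Answer: 3006003/268435456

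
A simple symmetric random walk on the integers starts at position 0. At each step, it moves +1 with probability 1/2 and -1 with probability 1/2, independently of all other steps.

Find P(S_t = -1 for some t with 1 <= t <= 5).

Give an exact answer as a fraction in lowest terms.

Count via complement. Let g(t,s) = #length-t paths at position s with S_1..S_t all ≠ -1.
g(t,s) = g(t-1,s-1) + g(t-1,s+1) for s ≠ -1; g(t,-1) = 0.
t=0: g(0,0)=1
t=1: g(1,1)=1
t=2: g(2,0)=1 g(2,2)=1
t=3: g(3,1)=2 g(3,3)=1
t=4: g(4,0)=2 g(4,2)=3 g(4,4)=1
t=5: g(5,1)=5 g(5,3)=4 g(5,5)=1
Paths never hitting -1: Σ_s g(5,s) = 10
Paths hitting -1: 2^5 - 10 = 22
P = 22/32 = 11/16

Answer: 11/16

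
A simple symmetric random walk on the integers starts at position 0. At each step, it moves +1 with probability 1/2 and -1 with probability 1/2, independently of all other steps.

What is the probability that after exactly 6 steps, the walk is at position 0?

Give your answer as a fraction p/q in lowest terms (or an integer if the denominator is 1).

Answer: 5/16

Derivation:
To return to 0 after 6 steps: need exactly 3 steps of +1 and 3 of -1.
Favorable paths: C(6,3) = 20
Total paths: 2^6 = 64
P = 20/64 = 5/16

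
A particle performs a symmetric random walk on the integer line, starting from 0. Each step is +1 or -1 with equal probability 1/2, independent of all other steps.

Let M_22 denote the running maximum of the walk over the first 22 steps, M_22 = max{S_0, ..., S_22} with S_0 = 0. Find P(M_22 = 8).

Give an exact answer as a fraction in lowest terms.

Answer: 10659/262144

Derivation:
Let M_22 = max(S_0,...,S_22). Use the reflection principle: for j ≥ 1, #{paths with M_22 ≥ j} = #{S_22 ≥ j} + #{S_22 ≥ j+1}.
By reflection, #{M_22 ≥ 8} = #{S_22 ≥ 8} + #{S_22 ≥ 9} = 280600 + 110056 = 390656.
#{M_22 ≥ 9} = #{S_22 ≥ 9} + #{S_22 ≥ 10} = 110056 + 110056 = 220112.
#{M_22 = 8} = 390656 - 220112 = 170544.
P(M_22 = 8) = 170544/4194304 = 10659/262144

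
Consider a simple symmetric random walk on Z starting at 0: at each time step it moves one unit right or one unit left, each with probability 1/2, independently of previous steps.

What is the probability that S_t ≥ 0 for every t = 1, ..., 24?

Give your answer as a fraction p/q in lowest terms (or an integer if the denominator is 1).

Answer: 676039/4194304

Derivation:
Let f(t,s) = #length-t paths at position s with S_1..S_t all ≥ 0.
f(t,s) = f(t-1,s-1) + f(t-1,s+1) for s ≥ 0; f(t,s) = 0 for s < 0.
t=0: f(0,0)=1
t=1: f(1,1)=1
t=2: f(2,0)=1 f(2,2)=1
t=3: f(3,1)=2 f(3,3)=1
t=4: f(4,0)=2 f(4,2)=3 f(4,4)=1
t=5: f(5,1)=5 f(5,3)=4 f(5,5)=1
t=6: f(6,0)=5 f(6,2)=9 f(6,4)=5 f(6,6)=1
t=7: f(7,1)=14 f(7,3)=14 f(7,5)=6 f(7,7)=1
t=8: f(8,0)=14 f(8,2)=28 f(8,4)=20 f(8,6)=7 f(8,8)=1
t=9: f(9,1)=42 f(9,3)=48 f(9,5)=27 f(9,7)=8 f(9,9)=1
t=10: f(10,0)=42 f(10,2)=90 f(10,4)=75 f(10,6)=35 f(10,8)=9 f(10,10)=1
t=11: f(11,1)=132 f(11,3)=165 f(11,5)=110 f(11,7)=44 f(11,9)=10 f(11,11)=1
t=12: f(12,0)=132 f(12,2)=297 f(12,4)=275 f(12,6)=154 f(12,8)=54 f(12,10)=11 f(12,12)=1
t=13: f(13,1)=429 f(13,3)=572 f(13,5)=429 f(13,7)=208 f(13,9)=65 f(13,11)=12 f(13,13)=1
t=14: f(14,0)=429 f(14,2)=1001 f(14,4)=1001 f(14,6)=637 f(14,8)=273 f(14,10)=77 f(14,12)=13 f(14,14)=1
t=15: f(15,1)=1430 f(15,3)=2002 f(15,5)=1638 f(15,7)=910 f(15,9)=350 f(15,11)=90 f(15,13)=14 f(15,15)=1
t=16: f(16,0)=1430 f(16,2)=3432 f(16,4)=3640 f(16,6)=2548 f(16,8)=1260 f(16,10)=440 f(16,12)=104 f(16,14)=15 f(16,16)=1
t=17: f(17,1)=4862 f(17,3)=7072 f(17,5)=6188 f(17,7)=3808 f(17,9)=1700 f(17,11)=544 f(17,13)=119 f(17,15)=16 f(17,17)=1
t=18: f(18,0)=4862 f(18,2)=11934 f(18,4)=13260 f(18,6)=9996 f(18,8)=5508 f(18,10)=2244 f(18,12)=663 f(18,14)=135 f(18,16)=17 f(18,18)=1
t=19: f(19,1)=16796 f(19,3)=25194 f(19,5)=23256 f(19,7)=15504 f(19,9)=7752 f(19,11)=2907 f(19,13)=798 f(19,15)=152 f(19,17)=18 f(19,19)=1
t=20: f(20,0)=16796 f(20,2)=41990 f(20,4)=48450 f(20,6)=38760 f(20,8)=23256 f(20,10)=10659 f(20,12)=3705 f(20,14)=950 f(20,16)=170 f(20,18)=19 f(20,20)=1
t=21: f(21,1)=58786 f(21,3)=90440 f(21,5)=87210 f(21,7)=62016 f(21,9)=33915 f(21,11)=14364 f(21,13)=4655 f(21,15)=1120 f(21,17)=189 f(21,19)=20 f(21,21)=1
t=22: f(22,0)=58786 f(22,2)=149226 f(22,4)=177650 f(22,6)=149226 f(22,8)=95931 f(22,10)=48279 f(22,12)=19019 f(22,14)=5775 f(22,16)=1309 f(22,18)=209 f(22,20)=21 f(22,22)=1
t=23: f(23,1)=208012 f(23,3)=326876 f(23,5)=326876 f(23,7)=245157 f(23,9)=144210 f(23,11)=67298 f(23,13)=24794 f(23,15)=7084 f(23,17)=1518 f(23,19)=230 f(23,21)=22 f(23,23)=1
t=24: f(24,0)=208012 f(24,2)=534888 f(24,4)=653752 f(24,6)=572033 f(24,8)=389367 f(24,10)=211508 f(24,12)=92092 f(24,14)=31878 f(24,16)=8602 f(24,18)=1748 f(24,20)=252 f(24,22)=23 f(24,24)=1
Σ_s f(24,s) = 2704156
P = 2704156/16777216 = 676039/4194304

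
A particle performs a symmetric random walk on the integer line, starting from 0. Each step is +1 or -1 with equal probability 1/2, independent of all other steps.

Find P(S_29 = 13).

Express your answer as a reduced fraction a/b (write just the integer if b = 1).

Answer: 4292145/536870912

Derivation:
To reach position 13 after 29 steps: need 21 steps of +1 and 8 of -1.
Favorable paths: C(29,21) = 4292145
Total paths: 2^29 = 536870912
P = 4292145/536870912 = 4292145/536870912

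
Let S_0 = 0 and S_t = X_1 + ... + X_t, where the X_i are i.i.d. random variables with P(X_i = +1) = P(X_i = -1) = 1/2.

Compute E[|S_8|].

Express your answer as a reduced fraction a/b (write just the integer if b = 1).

S_8 takes values m ≡ 0 (mod 2) with |m| ≤ 8; P(S_8=m) = C(8,(8+m)/2)/2^8.
Total paths: 2^8 = 256
Distribution: P(S=-8)=1/256, P(S=-6)=8/256, P(S=-4)=28/256, P(S=-2)=56/256, P(S=0)=70/256, P(S=2)=56/256, P(S=4)=28/256, P(S=6)=8/256, P(S=8)=1/256
E[|S_8|] = Σ_m |m|·P(S_8=m) = 560/256 = 35/16

Answer: 35/16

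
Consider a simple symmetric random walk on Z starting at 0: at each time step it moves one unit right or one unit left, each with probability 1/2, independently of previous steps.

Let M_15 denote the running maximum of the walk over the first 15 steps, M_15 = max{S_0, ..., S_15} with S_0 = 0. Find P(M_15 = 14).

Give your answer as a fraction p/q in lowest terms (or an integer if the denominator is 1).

Let M_15 = max(S_0,...,S_15). Use the reflection principle: for j ≥ 1, #{paths with M_15 ≥ j} = #{S_15 ≥ j} + #{S_15 ≥ j+1}.
By reflection, #{M_15 ≥ 14} = #{S_15 ≥ 14} + #{S_15 ≥ 15} = 1 + 1 = 2.
#{M_15 ≥ 15} = #{S_15 ≥ 15} + #{S_15 ≥ 16} = 1 + 0 = 1.
#{M_15 = 14} = 2 - 1 = 1.
P(M_15 = 14) = 1/32768 = 1/32768

Answer: 1/32768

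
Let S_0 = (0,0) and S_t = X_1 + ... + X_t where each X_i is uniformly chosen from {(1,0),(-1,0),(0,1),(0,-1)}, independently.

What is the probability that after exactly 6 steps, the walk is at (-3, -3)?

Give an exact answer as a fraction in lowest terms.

Let h be the number of horizontal steps (so 6-h are vertical). To end at (-3,-3) need (h-3)/2 right-steps and ((6-h)-3)/2 up-steps.
Sum over h with 3 ≤ h ≤ 3, h ≡ 1 (mod 2), 6-h ≡ 1 (mod 2):
h=3: C(6,3)·C(3,0)·C(3,0) = 20·1·1 = 20
Total favorable: 20
Total paths: 4^6 = 4096
P = 20/4096 = 5/1024

Answer: 5/1024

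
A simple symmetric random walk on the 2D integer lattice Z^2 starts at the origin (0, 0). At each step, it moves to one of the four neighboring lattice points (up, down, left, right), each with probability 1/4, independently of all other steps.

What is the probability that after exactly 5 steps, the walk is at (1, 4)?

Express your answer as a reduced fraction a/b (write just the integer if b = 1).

Let h be the number of horizontal steps (so 5-h are vertical). To end at (1,4) need (h+1)/2 right-steps and ((5-h)+4)/2 up-steps.
Sum over h with 1 ≤ h ≤ 1, h ≡ 1 (mod 2), 5-h ≡ 0 (mod 2):
h=1: C(5,1)·C(1,1)·C(4,4) = 5·1·1 = 5
Total favorable: 5
Total paths: 4^5 = 1024
P = 5/1024 = 5/1024

Answer: 5/1024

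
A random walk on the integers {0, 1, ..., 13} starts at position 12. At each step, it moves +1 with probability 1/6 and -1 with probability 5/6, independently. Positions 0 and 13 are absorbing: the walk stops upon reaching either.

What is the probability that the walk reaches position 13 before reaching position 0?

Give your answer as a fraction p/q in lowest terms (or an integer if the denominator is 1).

Answer: 61035156/305175781

Derivation:
Biased walk: p = 1/6, q = 5/6, r = q/p = 5
Gambler's ruin: P(hit 13 before 0 | start at 12) = (1 - r^a)/(1 - r^N)
r^12 = 244140625; r^13 = 1220703125
P = (1 - 244140625) / (1 - 1220703125) = -244140624 / -1220703124 = 61035156/305175781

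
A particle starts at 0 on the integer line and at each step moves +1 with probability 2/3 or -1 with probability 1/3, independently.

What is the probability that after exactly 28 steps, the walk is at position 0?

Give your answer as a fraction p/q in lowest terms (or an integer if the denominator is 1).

To be at 0 after 28 steps: need exactly 14 steps of +1 and 14 of -1.
Number of such sequences: C(28,14) = 40116600
Each has probability (2/3)^14 · (1/3)^14 = 16384/22876792454961
P = 40116600 · 16384/22876792454961 = 24343347200/847288609443

Answer: 24343347200/847288609443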